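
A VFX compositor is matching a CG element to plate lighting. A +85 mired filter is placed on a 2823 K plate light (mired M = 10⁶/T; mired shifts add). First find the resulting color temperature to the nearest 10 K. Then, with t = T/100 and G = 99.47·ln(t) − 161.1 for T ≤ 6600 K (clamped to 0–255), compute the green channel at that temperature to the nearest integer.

M_in = 10⁶/2823 = 354.23; M_out = 354.23 + (+85) = 439.23.
T_out = 10⁶/439.23 = 2276.7 K → 2280 K; t = 22.8.
G = 99.47·ln 22.8 − 161.1 = 99.47·3.1268 − 161.1 = 149.919.
Rounded: 150.

150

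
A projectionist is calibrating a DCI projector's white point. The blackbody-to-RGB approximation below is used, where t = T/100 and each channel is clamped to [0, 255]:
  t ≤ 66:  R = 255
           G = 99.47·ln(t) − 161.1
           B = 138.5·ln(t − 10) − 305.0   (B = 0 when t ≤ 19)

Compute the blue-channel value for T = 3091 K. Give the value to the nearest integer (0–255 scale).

116

t = 3091/100 = 30.91; the t ≤ 66 branch applies.
B = 138.5·ln(30.91 − 10) − 305.0 = 138.5·ln 20.91 − 305.0 = 138.5·3.0402 − 305.0 = 116.072.
Rounded: 116.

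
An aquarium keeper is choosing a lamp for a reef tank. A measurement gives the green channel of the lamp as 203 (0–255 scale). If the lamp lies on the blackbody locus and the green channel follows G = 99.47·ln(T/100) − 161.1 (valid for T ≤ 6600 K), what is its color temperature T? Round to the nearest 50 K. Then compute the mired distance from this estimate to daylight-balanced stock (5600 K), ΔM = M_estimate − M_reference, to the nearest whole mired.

ln t = (203 + 161.1) / 99.47 = 3.6604.
t = e^3.6604 = 38.877.
T = 100·t = 3888 K → 3900 K to the nearest 50 K.
M_estimate = 10⁶/3900 = 256.41; M_reference = 10⁶/5600 = 178.57.
ΔM = 256.41 − 178.57 = 77.84 → +78 mireds.

+78 mireds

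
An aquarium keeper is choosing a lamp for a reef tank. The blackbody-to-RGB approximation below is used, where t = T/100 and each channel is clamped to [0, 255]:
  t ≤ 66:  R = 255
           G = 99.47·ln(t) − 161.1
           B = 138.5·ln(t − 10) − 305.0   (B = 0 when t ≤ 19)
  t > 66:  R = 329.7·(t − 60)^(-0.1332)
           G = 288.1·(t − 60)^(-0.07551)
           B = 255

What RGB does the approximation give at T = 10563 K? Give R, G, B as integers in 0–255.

t = 10563/100 = 105.63; the t > 66 branch applies.
R = 329.7·(105.63 − 60)^(-0.1332) = 329.7·45.63^(-0.1332) = 329.7·0.60116 = 198.201.
G = 288.1·(105.63 − 60)^(-0.07551) = 288.1·45.63^(-0.07551) = 288.1·0.74939 = 215.900.
B = 255 by definition for t > 66.
Rounded: (198, 216, 255).

R=198, G=216, B=255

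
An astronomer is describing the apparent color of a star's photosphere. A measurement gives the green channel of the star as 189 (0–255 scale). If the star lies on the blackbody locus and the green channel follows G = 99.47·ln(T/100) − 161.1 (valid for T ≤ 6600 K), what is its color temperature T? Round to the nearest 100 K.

ln t = (189 + 161.1) / 99.47 = 3.5197.
t = e^3.5197 = 33.773.
T = 100·t = 3377 K → 3400 K to the nearest 100 K.

3400 K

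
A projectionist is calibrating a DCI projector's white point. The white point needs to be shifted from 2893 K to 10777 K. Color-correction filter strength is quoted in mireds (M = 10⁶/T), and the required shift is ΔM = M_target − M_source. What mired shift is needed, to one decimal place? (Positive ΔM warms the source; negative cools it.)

M_source = 10⁶/2893 = 345.662; M_target = 10⁶/10777 = 92.790.
ΔM = 92.790 − 345.662 = -252.872 → -252.9 mireds, a cooling shift.

-252.9 mireds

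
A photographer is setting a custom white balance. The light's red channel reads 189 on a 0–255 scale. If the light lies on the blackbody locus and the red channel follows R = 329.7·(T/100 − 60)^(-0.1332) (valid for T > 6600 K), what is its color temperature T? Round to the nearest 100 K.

(t − 60)^(-0.1332) = 189/329.7 = 0.57325.
t − 60 = 0.57325^(1/-0.1332) = 0.57325^(-7.508) = 65.199, so t = 125.199.
T = 100·t = 12520 K → 12500 K to the nearest 100 K.

12500 K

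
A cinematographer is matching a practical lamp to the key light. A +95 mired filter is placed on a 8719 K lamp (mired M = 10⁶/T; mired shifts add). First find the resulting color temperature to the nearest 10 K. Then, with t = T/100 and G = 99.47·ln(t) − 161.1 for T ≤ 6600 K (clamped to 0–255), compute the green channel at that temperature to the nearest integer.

223

M_in = 10⁶/8719 = 114.69; M_out = 114.69 + (+95) = 209.69.
T_out = 10⁶/209.69 = 4768.9 K → 4770 K; t = 47.7.
G = 99.47·ln 47.7 − 161.1 = 99.47·3.8649 − 161.1 = 223.345.
Rounded: 223.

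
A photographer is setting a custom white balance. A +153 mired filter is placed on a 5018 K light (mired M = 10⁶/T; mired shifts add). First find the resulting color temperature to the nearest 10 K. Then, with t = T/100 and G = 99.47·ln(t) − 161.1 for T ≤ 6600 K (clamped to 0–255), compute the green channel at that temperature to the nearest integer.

M_in = 10⁶/5018 = 199.28; M_out = 199.28 + (+153) = 352.28.
T_out = 10⁶/352.28 = 2838.6 K → 2840 K; t = 28.4.
G = 99.47·ln 28.4 − 161.1 = 99.47·3.3464 − 161.1 = 171.765.
Rounded: 172.

172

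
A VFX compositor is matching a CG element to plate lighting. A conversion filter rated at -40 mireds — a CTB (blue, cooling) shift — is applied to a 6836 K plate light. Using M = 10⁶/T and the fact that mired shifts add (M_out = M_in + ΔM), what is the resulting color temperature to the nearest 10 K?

9410 K

M_in = 10⁶/6836 = 146.28 mireds.
M_out = 146.28 + (-40) = 106.28 mireds.
T_out = 10⁶/106.28 = 9408.7 K → 9410 K.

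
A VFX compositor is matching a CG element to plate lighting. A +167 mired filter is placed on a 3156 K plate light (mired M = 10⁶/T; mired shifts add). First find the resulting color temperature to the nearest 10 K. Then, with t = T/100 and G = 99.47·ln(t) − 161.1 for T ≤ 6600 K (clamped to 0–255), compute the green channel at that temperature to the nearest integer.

M_in = 10⁶/3156 = 316.86; M_out = 316.86 + (+167) = 483.86.
T_out = 10⁶/483.86 = 2066.7 K → 2070 K; t = 20.7.
G = 99.47·ln 20.7 − 161.1 = 99.47·3.0301 − 161.1 = 140.307.
Rounded: 140.

140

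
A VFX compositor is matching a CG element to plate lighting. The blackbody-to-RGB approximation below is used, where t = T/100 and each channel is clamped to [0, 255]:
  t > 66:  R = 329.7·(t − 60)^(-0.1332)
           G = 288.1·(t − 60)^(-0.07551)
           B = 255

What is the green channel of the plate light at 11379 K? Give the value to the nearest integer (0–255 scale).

213

t = 11379/100 = 113.79; the t > 66 branch applies.
G = 288.1·(113.79 − 60)^(-0.07551) = 288.1·53.79^(-0.07551) = 288.1·0.74014 = 213.235.
Rounded: 213.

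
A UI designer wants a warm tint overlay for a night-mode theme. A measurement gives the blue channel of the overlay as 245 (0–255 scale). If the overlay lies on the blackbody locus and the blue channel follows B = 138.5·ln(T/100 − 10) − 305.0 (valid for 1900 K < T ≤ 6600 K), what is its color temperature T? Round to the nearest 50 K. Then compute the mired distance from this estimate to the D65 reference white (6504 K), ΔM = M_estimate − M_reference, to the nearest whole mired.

ln(t − 10) = (245 + 305.0) / 138.5 = 3.9711.
t − 10 = e^3.9711 = 53.044, so t = 63.044.
T = 100·t = 6304 K → 6300 K to the nearest 50 K.
M_estimate = 10⁶/6300 = 158.73; M_reference = 10⁶/6504 = 153.75.
ΔM = 158.73 − 153.75 = 4.98 → +5 mireds.

+5 mireds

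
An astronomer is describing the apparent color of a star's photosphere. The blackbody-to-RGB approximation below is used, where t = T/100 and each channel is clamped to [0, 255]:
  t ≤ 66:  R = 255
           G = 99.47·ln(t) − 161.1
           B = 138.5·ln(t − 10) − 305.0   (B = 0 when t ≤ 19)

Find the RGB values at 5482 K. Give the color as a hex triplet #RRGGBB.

t = 5482/100 = 54.82; the t ≤ 66 branch applies.
R = 255 by definition for t ≤ 66.
G = 99.47·ln 54.82 − 161.1 = 99.47·4.0041 − 161.1 = 237.183.
B = 138.5·ln(54.82 − 10) − 305.0 = 138.5·ln 44.82 − 305.0 = 138.5·3.8027 − 305.0 = 221.668.
Rounded: (255, 237, 222).
In hex: #FFEDDE.

#FFEDDE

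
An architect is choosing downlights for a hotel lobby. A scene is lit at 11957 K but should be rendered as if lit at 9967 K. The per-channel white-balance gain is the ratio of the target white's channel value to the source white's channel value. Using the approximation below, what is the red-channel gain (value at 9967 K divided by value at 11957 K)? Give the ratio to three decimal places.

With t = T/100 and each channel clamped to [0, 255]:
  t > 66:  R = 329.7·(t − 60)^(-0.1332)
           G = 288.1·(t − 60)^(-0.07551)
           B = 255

1.056

At 11957 K (t = 119.57):
  R = 329.7·(119.57 − 60)^(-0.1332) = 329.7·59.57^(-0.1332) = 329.7·0.58018 = 191.287.
At 9967 K (t = 99.67):
  R = 329.7·(99.67 − 60)^(-0.1332) = 329.7·39.67^(-0.1332) = 329.7·0.61247 = 201.931.
Gain = 201.931 / 191.287 = 1.0556 → 1.056.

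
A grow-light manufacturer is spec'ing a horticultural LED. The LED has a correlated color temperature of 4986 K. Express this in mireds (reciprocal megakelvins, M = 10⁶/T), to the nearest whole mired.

201 mireds

M = 10⁶ / 4986 = 200.562 → 201 mireds.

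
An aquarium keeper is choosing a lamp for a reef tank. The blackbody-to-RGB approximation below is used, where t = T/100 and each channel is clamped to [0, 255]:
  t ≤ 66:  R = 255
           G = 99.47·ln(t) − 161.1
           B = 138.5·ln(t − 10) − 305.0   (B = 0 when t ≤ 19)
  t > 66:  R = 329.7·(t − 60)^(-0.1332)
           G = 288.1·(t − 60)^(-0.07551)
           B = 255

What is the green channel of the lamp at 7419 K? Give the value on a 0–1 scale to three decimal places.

0.925

t = 7419/100 = 74.19; the t > 66 branch applies.
G = 288.1·(74.19 − 60)^(-0.07551) = 288.1·14.19^(-0.07551) = 288.1·0.81849 = 235.807.
On a 0–1 scale: 235.807/255 = 0.9247 → 0.925.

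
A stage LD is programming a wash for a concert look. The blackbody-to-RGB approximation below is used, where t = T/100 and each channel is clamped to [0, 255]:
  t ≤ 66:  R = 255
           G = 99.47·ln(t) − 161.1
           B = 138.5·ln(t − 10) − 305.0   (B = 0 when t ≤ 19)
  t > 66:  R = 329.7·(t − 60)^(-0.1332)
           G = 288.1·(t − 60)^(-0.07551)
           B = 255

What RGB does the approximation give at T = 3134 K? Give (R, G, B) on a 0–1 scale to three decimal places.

(1.000, 0.712, 0.466)

t = 3134/100 = 31.34; the t ≤ 66 branch applies.
R = 255 by definition for t ≤ 66.
G = 99.47·ln 31.34 − 161.1 = 99.47·3.4449 − 161.1 = 181.564.
B = 138.5·ln(31.34 − 10) − 305.0 = 138.5·ln 21.34 − 305.0 = 138.5·3.0606 − 305.0 = 118.891.
Dividing each by 255: (1.0000, 0.7120, 0.4662) → (1.000, 0.712, 0.466).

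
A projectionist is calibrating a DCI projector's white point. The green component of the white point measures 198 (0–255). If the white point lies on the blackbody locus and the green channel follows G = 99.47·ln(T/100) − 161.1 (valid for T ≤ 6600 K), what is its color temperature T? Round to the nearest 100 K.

3700 K

ln t = (198 + 161.1) / 99.47 = 3.6101.
t = e^3.6101 = 36.971.
T = 100·t = 3697 K → 3700 K to the nearest 100 K.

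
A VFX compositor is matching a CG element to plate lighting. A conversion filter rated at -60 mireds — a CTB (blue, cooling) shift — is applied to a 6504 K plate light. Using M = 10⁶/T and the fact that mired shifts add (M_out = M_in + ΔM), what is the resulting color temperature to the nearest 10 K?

M_in = 10⁶/6504 = 153.75 mireds.
M_out = 153.75 + (-60) = 93.75 mireds.
T_out = 10⁶/93.75 = 10666.5 K → 10670 K.

10670 K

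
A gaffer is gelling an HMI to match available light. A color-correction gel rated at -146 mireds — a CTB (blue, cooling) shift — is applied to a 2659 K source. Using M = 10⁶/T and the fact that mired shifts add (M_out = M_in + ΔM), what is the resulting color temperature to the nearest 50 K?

M_in = 10⁶/2659 = 376.08 mireds.
M_out = 376.08 + (-146) = 230.08 mireds.
T_out = 10⁶/230.08 = 4346.3 K → 4350 K.

4350 K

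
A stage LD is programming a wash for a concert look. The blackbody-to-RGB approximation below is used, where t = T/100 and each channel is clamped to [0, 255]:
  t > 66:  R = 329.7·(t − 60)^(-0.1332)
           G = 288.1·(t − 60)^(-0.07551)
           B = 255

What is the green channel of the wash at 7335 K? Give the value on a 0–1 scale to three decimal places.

t = 7335/100 = 73.35; the t > 66 branch applies.
G = 288.1·(73.35 − 60)^(-0.07551) = 288.1·13.35^(-0.07551) = 288.1·0.82227 = 236.896.
On a 0–1 scale: 236.896/255 = 0.9290 → 0.929.

0.929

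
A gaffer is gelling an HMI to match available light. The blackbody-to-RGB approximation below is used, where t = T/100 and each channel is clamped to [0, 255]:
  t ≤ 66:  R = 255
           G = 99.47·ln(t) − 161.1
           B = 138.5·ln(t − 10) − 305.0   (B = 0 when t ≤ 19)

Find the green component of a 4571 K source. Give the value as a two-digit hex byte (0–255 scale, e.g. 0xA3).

t = 4571/100 = 45.71; the t ≤ 66 branch applies.
G = 99.47·ln 45.71 − 161.1 = 99.47·3.8223 − 161.1 = 219.106.
Rounded: 219; in hex, 0xDB.

0xDB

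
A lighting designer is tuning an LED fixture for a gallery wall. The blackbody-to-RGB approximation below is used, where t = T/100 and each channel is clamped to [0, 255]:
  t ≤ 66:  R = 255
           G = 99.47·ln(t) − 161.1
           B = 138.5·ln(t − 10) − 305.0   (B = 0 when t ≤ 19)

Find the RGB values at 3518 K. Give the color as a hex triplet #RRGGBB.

#FFC18E

t = 3518/100 = 35.18; the t ≤ 66 branch applies.
R = 255 by definition for t ≤ 66.
G = 99.47·ln 35.18 − 161.1 = 99.47·3.5605 − 161.1 = 193.061.
B = 138.5·ln(35.18 − 10) − 305.0 = 138.5·ln 25.18 − 305.0 = 138.5·3.2261 − 305.0 = 141.808.
Rounded: (255, 193, 142).
In hex: #FFC18E.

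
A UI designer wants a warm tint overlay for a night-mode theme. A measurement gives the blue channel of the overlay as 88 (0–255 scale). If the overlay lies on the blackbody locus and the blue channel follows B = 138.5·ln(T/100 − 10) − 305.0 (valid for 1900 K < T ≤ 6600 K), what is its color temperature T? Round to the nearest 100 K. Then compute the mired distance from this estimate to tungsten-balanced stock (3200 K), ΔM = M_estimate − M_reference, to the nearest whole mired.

+58 mireds

ln(t − 10) = (88 + 305.0) / 138.5 = 2.8375.
t − 10 = e^2.8375 = 17.074, so t = 27.074.
T = 100·t = 2707 K → 2700 K to the nearest 100 K.
M_estimate = 10⁶/2700 = 370.37; M_reference = 10⁶/3200 = 312.50.
ΔM = 370.37 − 312.50 = 57.87 → +58 mireds.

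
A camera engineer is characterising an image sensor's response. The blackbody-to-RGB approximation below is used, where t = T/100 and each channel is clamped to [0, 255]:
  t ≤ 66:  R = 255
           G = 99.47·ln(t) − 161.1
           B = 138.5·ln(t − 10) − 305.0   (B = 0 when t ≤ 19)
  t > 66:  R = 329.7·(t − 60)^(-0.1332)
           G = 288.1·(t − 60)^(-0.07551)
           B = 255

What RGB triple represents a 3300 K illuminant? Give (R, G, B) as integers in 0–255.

(255, 187, 129)

t = 3300/100 = 33; the t ≤ 66 branch applies.
R = 255 by definition for t ≤ 66.
G = 99.47·ln 33 − 161.1 = 99.47·3.4965 − 161.1 = 186.698.
B = 138.5·ln(33 − 10) − 305.0 = 138.5·ln 23 − 305.0 = 138.5·3.1355 − 305.0 = 129.266.
Rounded: (255, 187, 129).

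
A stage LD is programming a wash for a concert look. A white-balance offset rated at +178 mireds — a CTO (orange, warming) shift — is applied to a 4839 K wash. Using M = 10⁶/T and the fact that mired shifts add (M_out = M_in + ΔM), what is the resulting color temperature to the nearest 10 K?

M_in = 10⁶/4839 = 206.65 mireds.
M_out = 206.65 + (+178) = 384.65 mireds.
T_out = 10⁶/384.65 = 2599.7 K → 2600 K.

2600 K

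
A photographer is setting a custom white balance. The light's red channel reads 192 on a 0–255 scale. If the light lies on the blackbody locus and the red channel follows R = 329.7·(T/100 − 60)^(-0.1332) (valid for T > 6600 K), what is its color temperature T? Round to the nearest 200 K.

(t − 60)^(-0.1332) = 192/329.7 = 0.58235.
t − 60 = 0.58235^(1/-0.1332) = 0.58235^(-7.508) = 57.929, so t = 117.929.
T = 100·t = 11793 K → 11800 K to the nearest 200 K.

11800 K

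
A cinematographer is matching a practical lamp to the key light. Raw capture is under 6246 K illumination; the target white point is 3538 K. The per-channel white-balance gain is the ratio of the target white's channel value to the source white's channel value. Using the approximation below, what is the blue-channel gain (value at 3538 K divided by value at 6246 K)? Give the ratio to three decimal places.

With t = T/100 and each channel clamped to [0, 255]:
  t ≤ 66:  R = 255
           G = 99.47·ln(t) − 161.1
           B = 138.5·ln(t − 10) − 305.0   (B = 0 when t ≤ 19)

At 6246 K (t = 62.46):
  B = 138.5·ln(62.46 − 10) − 305.0 = 138.5·ln 52.46 − 305.0 = 138.5·3.9601 − 305.0 = 243.467.
At 3538 K (t = 35.38):
  B = 138.5·ln(35.38 − 10) − 305.0 = 138.5·ln 25.38 − 305.0 = 138.5·3.2340 − 305.0 = 142.904.
Gain = 142.904 / 243.467 = 0.5870 → 0.587.

0.587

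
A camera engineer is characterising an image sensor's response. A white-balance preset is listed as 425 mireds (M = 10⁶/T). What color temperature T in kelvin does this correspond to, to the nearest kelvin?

T = 10⁶ / 425 = 2352.94 K → 2353 K.

2353 K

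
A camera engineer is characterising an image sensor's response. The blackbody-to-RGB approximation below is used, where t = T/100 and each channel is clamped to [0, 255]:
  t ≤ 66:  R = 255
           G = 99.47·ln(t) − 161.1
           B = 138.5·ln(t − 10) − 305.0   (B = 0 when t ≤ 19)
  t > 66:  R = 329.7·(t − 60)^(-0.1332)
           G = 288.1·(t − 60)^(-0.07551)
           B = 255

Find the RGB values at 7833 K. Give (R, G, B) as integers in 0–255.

(224, 231, 255)

t = 7833/100 = 78.33; the t > 66 branch applies.
R = 329.7·(78.33 − 60)^(-0.1332) = 329.7·18.33^(-0.1332) = 329.7·0.67881 = 223.803.
G = 288.1·(78.33 − 60)^(-0.07551) = 288.1·18.33^(-0.07551) = 288.1·0.80282 = 231.293.
B = 255 by definition for t > 66.
Rounded: (224, 231, 255).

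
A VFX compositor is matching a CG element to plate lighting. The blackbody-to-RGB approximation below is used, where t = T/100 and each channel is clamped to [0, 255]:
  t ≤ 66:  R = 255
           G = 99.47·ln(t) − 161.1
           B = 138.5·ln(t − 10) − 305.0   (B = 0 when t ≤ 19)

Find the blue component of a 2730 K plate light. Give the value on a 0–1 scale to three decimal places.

t = 2730/100 = 27.3; the t ≤ 66 branch applies.
B = 138.5·ln(27.3 − 10) − 305.0 = 138.5·ln 17.3 − 305.0 = 138.5·2.8507 − 305.0 = 89.823.
On a 0–1 scale: 89.823/255 = 0.3522 → 0.352.

0.352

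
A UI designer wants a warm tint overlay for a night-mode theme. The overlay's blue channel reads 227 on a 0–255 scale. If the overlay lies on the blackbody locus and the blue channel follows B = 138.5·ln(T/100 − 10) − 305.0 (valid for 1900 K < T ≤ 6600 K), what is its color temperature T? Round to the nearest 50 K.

5650 K

ln(t − 10) = (227 + 305.0) / 138.5 = 3.8412.
t − 10 = e^3.8412 = 46.579, so t = 56.579.
T = 100·t = 5658 K → 5650 K to the nearest 50 K.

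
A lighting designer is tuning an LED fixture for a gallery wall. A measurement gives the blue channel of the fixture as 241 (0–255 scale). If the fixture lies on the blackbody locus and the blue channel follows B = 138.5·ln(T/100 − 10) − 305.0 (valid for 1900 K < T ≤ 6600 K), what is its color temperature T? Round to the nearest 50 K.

6150 K

ln(t − 10) = (241 + 305.0) / 138.5 = 3.9422.
t − 10 = e^3.9422 = 51.534, so t = 61.534.
T = 100·t = 6153 K → 6150 K to the nearest 50 K.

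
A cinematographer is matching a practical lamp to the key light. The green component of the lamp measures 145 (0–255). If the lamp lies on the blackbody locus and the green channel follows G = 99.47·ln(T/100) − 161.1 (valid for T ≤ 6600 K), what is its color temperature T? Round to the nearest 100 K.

ln t = (145 + 161.1) / 99.47 = 3.0773.
t = e^3.0773 = 21.700.
T = 100·t = 2170 K → 2200 K to the nearest 100 K.

2200 K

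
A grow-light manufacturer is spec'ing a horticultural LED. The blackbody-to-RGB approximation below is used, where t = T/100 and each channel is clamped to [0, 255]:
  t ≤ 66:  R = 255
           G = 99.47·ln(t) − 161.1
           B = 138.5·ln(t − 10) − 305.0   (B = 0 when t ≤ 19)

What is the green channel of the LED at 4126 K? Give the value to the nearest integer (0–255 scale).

t = 4126/100 = 41.26; the t ≤ 66 branch applies.
G = 99.47·ln 41.26 − 161.1 = 99.47·3.7199 − 161.1 = 208.918.
Rounded: 209.

209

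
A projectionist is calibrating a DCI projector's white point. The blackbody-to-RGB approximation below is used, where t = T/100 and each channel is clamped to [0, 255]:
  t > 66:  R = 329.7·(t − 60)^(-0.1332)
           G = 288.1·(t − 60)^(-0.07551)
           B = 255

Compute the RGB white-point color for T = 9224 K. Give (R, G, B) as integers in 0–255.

(208, 222, 255)

t = 9224/100 = 92.24; the t > 66 branch applies.
R = 329.7·(92.24 − 60)^(-0.1332) = 329.7·32.24^(-0.1332) = 329.7·0.62962 = 207.587.
G = 288.1·(92.24 − 60)^(-0.07551) = 288.1·32.24^(-0.07551) = 288.1·0.76931 = 221.638.
B = 255 by definition for t > 66.
Rounded: (208, 222, 255).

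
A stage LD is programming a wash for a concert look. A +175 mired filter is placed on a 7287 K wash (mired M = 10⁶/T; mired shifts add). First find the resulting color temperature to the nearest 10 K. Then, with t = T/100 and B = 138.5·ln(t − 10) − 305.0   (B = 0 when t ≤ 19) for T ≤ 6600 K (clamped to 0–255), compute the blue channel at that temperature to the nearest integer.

M_in = 10⁶/7287 = 137.23; M_out = 137.23 + (+175) = 312.23.
T_out = 10⁶/312.23 = 3202.8 K → 3200 K; t = 32.
B = 138.5·ln(32 − 10) − 305.0 = 138.5·ln 22 − 305.0 = 138.5·3.0910 − 305.0 = 123.109.
Rounded: 123.

123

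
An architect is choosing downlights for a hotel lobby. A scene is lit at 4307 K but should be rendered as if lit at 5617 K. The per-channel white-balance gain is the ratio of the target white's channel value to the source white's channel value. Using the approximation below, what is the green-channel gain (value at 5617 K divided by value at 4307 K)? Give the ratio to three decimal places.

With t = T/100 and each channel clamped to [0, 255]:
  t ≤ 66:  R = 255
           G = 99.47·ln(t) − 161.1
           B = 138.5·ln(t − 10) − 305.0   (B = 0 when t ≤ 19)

1.124

At 4307 K (t = 43.07):
  G = 99.47·ln 43.07 − 161.1 = 99.47·3.7628 − 161.1 = 213.188.
At 5617 K (t = 56.17):
  G = 99.47·ln 56.17 − 161.1 = 99.47·4.0284 − 161.1 = 239.603.
Gain = 239.603 / 213.188 = 1.1239 → 1.124.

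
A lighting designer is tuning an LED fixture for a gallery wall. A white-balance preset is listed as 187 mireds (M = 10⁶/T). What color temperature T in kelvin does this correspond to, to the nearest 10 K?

5350 K

T = 10⁶ / 187 = 5347.59 K → 5350 K.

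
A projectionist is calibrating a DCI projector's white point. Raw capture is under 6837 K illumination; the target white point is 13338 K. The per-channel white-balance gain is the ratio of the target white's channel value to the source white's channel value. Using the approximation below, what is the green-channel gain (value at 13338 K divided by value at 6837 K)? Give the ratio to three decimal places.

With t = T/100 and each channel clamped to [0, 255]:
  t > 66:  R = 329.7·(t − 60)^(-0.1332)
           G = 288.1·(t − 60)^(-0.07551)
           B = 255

At 6837 K (t = 68.37):
  G = 288.1·(68.37 − 60)^(-0.07551) = 288.1·8.37^(-0.07551) = 288.1·0.85178 = 245.396.
At 13338 K (t = 133.38):
  G = 288.1·(133.38 − 60)^(-0.07551) = 288.1·73.38^(-0.07551) = 288.1·0.72299 = 208.292.
Gain = 208.292 / 245.396 = 0.8488 → 0.849.

0.849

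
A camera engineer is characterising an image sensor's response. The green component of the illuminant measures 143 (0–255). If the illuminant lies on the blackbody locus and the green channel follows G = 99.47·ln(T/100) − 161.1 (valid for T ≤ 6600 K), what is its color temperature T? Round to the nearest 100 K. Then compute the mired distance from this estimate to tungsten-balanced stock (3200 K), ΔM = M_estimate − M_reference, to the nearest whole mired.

ln t = (143 + 161.1) / 99.47 = 3.0572.
t = e^3.0572 = 21.268.
T = 100·t = 2127 K → 2100 K to the nearest 100 K.
M_estimate = 10⁶/2100 = 476.19; M_reference = 10⁶/3200 = 312.50.
ΔM = 476.19 − 312.50 = 163.69 → +164 mireds.

+164 mireds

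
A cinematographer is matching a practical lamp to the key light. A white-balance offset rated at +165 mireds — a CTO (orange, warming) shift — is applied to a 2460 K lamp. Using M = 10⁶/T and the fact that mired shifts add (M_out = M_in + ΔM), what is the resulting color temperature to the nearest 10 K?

1750 K

M_in = 10⁶/2460 = 406.50 mireds.
M_out = 406.50 + (+165) = 571.50 mireds.
T_out = 10⁶/571.50 = 1749.8 K → 1750 K.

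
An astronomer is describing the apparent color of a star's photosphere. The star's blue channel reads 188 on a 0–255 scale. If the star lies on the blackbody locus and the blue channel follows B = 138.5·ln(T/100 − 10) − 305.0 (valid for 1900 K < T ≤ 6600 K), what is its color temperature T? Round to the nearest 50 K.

4500 K

ln(t − 10) = (188 + 305.0) / 138.5 = 3.5596.
t − 10 = e^3.5596 = 35.148, so t = 45.148.
T = 100·t = 4515 K → 4500 K to the nearest 50 K.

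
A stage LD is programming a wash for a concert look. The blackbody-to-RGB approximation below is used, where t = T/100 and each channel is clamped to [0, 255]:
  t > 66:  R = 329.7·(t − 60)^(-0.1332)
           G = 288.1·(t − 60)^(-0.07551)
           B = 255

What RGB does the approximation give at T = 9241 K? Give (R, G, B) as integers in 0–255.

(207, 222, 255)

t = 9241/100 = 92.41; the t > 66 branch applies.
R = 329.7·(92.41 − 60)^(-0.1332) = 329.7·32.41^(-0.1332) = 329.7·0.62918 = 207.442.
G = 288.1·(92.41 − 60)^(-0.07551) = 288.1·32.41^(-0.07551) = 288.1·0.76900 = 221.550.
B = 255 by definition for t > 66.
Rounded: (207, 222, 255).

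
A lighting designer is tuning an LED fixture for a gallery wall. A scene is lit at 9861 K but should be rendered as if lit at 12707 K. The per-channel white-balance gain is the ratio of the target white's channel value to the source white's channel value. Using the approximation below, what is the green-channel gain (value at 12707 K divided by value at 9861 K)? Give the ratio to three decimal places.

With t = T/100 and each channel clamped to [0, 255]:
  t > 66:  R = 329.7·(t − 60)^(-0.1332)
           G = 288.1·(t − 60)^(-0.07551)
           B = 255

0.959

At 9861 K (t = 98.61):
  G = 288.1·(98.61 − 60)^(-0.07551) = 288.1·38.61^(-0.07551) = 288.1·0.75891 = 218.641.
At 12707 K (t = 127.07):
  G = 288.1·(127.07 − 60)^(-0.07551) = 288.1·67.07^(-0.07551) = 288.1·0.72791 = 209.711.
Gain = 209.711 / 218.641 = 0.9592 → 0.959.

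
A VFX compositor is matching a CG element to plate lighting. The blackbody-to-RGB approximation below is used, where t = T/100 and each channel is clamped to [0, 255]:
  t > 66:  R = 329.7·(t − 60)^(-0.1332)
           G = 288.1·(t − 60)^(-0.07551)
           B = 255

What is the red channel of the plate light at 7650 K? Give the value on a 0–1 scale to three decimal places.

t = 7650/100 = 76.5; the t > 66 branch applies.
R = 329.7·(76.5 − 60)^(-0.1332) = 329.7·16.5^(-0.1332) = 329.7·0.68838 = 226.960.
On a 0–1 scale: 226.960/255 = 0.8900 → 0.890.

0.890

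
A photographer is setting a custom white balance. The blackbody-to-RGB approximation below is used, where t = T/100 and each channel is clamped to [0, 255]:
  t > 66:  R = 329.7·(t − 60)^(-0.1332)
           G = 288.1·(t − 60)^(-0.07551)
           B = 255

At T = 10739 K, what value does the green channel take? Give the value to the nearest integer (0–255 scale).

215

t = 10739/100 = 107.39; the t > 66 branch applies.
G = 288.1·(107.39 − 60)^(-0.07551) = 288.1·47.39^(-0.07551) = 288.1·0.74726 = 215.284.
Rounded: 215.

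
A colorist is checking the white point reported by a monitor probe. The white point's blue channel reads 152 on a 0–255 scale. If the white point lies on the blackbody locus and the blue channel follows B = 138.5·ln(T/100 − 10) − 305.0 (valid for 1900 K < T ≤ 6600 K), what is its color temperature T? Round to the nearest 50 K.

ln(t − 10) = (152 + 305.0) / 138.5 = 3.2996.
t − 10 = e^3.2996 = 27.103, so t = 37.103.
T = 100·t = 3710 K → 3700 K to the nearest 50 K.

3700 K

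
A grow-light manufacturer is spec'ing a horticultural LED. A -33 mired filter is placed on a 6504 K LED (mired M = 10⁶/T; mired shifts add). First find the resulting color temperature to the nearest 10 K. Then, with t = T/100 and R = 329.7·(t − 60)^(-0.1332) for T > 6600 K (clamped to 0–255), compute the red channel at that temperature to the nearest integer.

M_in = 10⁶/6504 = 153.75; M_out = 153.75 + (-33) = 120.75.
T_out = 10⁶/120.75 = 8281.5 K → 8280 K; t = 82.8.
R = 329.7·(82.8 − 60)^(-0.1332) = 329.7·22.8^(-0.1332) = 329.7·0.65936 = 217.391.
Rounded: 217.

217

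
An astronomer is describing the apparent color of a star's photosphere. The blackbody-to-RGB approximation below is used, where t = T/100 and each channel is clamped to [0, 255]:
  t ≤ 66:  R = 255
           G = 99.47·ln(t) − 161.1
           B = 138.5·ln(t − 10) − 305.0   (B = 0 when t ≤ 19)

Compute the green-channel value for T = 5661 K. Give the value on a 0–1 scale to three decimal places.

t = 5661/100 = 56.61; the t ≤ 66 branch applies.
G = 99.47·ln 56.61 − 161.1 = 99.47·4.0362 − 161.1 = 240.379.
On a 0–1 scale: 240.379/255 = 0.9427 → 0.943.

0.943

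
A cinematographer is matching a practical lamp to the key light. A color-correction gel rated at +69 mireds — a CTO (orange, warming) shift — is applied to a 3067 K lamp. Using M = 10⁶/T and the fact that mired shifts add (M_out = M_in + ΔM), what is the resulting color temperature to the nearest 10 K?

2530 K

M_in = 10⁶/3067 = 326.05 mireds.
M_out = 326.05 + (+69) = 395.05 mireds.
T_out = 10⁶/395.05 = 2531.3 K → 2530 K.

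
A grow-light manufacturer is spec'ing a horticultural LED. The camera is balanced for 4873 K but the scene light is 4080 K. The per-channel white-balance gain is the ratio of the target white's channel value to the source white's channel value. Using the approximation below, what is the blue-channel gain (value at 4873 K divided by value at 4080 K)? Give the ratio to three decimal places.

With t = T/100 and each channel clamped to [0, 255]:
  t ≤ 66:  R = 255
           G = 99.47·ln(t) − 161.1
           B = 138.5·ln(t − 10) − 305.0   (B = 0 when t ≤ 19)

1.187

At 4080 K (t = 40.8):
  B = 138.5·ln(40.8 − 10) − 305.0 = 138.5·ln 30.8 − 305.0 = 138.5·3.4275 − 305.0 = 169.711.
At 4873 K (t = 48.73):
  B = 138.5·ln(48.73 − 10) − 305.0 = 138.5·ln 38.73 − 305.0 = 138.5·3.6566 − 305.0 = 201.441.
Gain = 201.441 / 169.711 = 1.1870 → 1.187.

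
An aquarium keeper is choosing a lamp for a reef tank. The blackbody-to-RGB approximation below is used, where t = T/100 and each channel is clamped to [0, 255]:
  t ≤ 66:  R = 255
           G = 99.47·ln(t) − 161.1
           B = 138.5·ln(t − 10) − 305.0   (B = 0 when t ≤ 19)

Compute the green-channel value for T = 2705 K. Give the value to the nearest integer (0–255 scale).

167

t = 2705/100 = 27.05; the t ≤ 66 branch applies.
G = 99.47·ln 27.05 − 161.1 = 99.47·3.2977 − 161.1 = 166.921.
Rounded: 167.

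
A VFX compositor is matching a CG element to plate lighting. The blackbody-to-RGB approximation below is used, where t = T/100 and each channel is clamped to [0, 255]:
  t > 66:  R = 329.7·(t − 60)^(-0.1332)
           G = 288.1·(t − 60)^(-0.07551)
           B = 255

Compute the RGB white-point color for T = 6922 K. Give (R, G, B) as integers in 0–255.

(245, 244, 255)

t = 6922/100 = 69.22; the t > 66 branch applies.
R = 329.7·(69.22 − 60)^(-0.1332) = 329.7·9.22^(-0.1332) = 329.7·0.74387 = 245.254.
G = 288.1·(69.22 − 60)^(-0.07551) = 288.1·9.22^(-0.07551) = 288.1·0.84558 = 243.611.
B = 255 by definition for t > 66.
Rounded: (245, 244, 255).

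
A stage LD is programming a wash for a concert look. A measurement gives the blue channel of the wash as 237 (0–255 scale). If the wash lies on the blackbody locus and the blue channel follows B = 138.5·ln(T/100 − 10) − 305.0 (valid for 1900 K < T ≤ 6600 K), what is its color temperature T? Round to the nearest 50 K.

ln(t − 10) = (237 + 305.0) / 138.5 = 3.9134.
t − 10 = e^3.9134 = 50.067, so t = 60.067.
T = 100·t = 6007 K → 6000 K to the nearest 50 K.

6000 K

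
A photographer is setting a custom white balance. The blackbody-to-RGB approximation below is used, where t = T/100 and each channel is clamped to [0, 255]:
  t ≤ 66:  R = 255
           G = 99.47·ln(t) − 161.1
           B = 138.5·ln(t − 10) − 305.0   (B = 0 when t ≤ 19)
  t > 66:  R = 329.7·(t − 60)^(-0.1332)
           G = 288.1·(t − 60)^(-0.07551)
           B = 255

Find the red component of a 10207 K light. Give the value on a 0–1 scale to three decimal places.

t = 10207/100 = 102.07; the t > 66 branch applies.
R = 329.7·(102.07 − 60)^(-0.1332) = 329.7·42.07^(-0.1332) = 329.7·0.60770 = 200.358.
On a 0–1 scale: 200.358/255 = 0.7857 → 0.786.

0.786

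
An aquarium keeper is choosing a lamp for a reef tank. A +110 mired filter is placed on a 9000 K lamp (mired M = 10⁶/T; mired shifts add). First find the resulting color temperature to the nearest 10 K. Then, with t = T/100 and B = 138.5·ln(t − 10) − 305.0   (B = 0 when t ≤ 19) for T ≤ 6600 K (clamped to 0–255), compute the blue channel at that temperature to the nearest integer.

188

M_in = 10⁶/9000 = 111.11; M_out = 111.11 + (+110) = 221.11.
T_out = 10⁶/221.11 = 4522.6 K → 4520 K; t = 45.2.
B = 138.5·ln(45.2 − 10) − 305.0 = 138.5·ln 35.2 − 305.0 = 138.5·3.5610 − 305.0 = 188.205.
Rounded: 188.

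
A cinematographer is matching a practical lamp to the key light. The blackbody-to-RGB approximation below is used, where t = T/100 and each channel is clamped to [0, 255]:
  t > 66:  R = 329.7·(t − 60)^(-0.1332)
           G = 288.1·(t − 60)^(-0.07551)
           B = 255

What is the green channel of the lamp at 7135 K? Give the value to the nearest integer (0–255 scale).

t = 7135/100 = 71.35; the t > 66 branch applies.
G = 288.1·(71.35 − 60)^(-0.07551) = 288.1·11.35^(-0.07551) = 288.1·0.83241 = 239.817.
Rounded: 240.

240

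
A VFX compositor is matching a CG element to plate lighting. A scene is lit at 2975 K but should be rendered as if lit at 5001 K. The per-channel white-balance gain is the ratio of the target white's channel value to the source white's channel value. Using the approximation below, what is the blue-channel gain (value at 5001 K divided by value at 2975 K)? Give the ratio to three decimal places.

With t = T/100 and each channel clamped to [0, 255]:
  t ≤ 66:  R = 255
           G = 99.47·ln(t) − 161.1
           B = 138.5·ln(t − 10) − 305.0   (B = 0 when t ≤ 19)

At 2975 K (t = 29.75):
  B = 138.5·ln(29.75 − 10) − 305.0 = 138.5·ln 19.75 − 305.0 = 138.5·2.9832 − 305.0 = 108.167.
At 5001 K (t = 50.01):
  B = 138.5·ln(50.01 − 10) − 305.0 = 138.5·ln 40.01 − 305.0 = 138.5·3.6891 − 305.0 = 205.944.
Gain = 205.944 / 108.167 = 1.9040 → 1.904.

1.904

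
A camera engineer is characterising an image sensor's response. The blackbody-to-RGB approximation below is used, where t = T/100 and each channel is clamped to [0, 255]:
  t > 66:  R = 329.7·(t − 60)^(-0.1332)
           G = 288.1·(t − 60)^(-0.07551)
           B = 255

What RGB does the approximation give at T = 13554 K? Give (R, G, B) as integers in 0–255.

(185, 208, 255)

t = 13554/100 = 135.54; the t > 66 branch applies.
R = 329.7·(135.54 − 60)^(-0.1332) = 329.7·75.54^(-0.1332) = 329.7·0.56212 = 185.330.
G = 288.1·(135.54 − 60)^(-0.07551) = 288.1·75.54^(-0.07551) = 288.1·0.72140 = 207.837.
B = 255 by definition for t > 66.
Rounded: (185, 208, 255).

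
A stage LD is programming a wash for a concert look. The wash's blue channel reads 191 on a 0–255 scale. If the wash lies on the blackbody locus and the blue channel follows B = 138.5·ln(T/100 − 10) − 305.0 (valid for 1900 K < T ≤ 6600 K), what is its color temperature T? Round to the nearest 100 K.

ln(t − 10) = (191 + 305.0) / 138.5 = 3.5812.
t − 10 = e^3.5812 = 35.918, so t = 45.918.
T = 100·t = 4592 K → 4600 K to the nearest 100 K.

4600 K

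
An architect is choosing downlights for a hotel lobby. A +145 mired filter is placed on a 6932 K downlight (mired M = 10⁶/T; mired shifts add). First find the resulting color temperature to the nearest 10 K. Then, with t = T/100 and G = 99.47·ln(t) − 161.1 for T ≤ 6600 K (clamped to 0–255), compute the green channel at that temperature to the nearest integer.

191

M_in = 10⁶/6932 = 144.26; M_out = 144.26 + (+145) = 289.26.
T_out = 10⁶/289.26 = 3457.1 K → 3460 K; t = 34.6.
G = 99.47·ln 34.6 − 161.1 = 99.47·3.5439 − 161.1 = 191.407.
Rounded: 191.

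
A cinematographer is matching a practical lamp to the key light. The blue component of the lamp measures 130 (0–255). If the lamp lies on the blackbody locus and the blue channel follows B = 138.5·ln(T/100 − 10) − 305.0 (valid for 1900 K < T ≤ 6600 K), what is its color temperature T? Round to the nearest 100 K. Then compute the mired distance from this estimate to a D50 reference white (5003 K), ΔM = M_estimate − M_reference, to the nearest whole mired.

+103 mireds

ln(t − 10) = (130 + 305.0) / 138.5 = 3.1408.
t − 10 = e^3.1408 = 23.122, so t = 33.122.
T = 100·t = 3312 K → 3300 K to the nearest 100 K.
M_estimate = 10⁶/3300 = 303.03; M_reference = 10⁶/5003 = 199.88.
ΔM = 303.03 − 199.88 = 103.15 → +103 mireds.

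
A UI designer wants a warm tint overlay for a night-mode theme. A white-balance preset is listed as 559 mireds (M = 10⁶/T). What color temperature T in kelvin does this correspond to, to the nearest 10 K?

T = 10⁶ / 559 = 1788.91 K → 1790 K.

1790 K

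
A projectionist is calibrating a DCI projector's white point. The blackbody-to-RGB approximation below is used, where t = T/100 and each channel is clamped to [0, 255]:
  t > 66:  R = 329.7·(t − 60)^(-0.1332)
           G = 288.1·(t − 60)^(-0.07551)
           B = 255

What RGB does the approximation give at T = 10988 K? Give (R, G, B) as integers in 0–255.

t = 10988/100 = 109.88; the t > 66 branch applies.
R = 329.7·(109.88 − 60)^(-0.1332) = 329.7·49.88^(-0.1332) = 329.7·0.59407 = 195.864.
G = 288.1·(109.88 − 60)^(-0.07551) = 288.1·49.88^(-0.07551) = 288.1·0.74437 = 214.453.
B = 255 by definition for t > 66.
Rounded: (196, 214, 255).

(196, 214, 255)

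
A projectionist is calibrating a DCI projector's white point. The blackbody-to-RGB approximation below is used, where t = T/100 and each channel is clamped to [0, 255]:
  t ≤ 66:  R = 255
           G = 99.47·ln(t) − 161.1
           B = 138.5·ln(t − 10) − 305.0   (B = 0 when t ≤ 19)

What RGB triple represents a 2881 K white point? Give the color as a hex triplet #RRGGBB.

#FFAD65

t = 2881/100 = 28.81; the t ≤ 66 branch applies.
R = 255 by definition for t ≤ 66.
G = 99.47·ln 28.81 − 161.1 = 99.47·3.3607 − 161.1 = 173.191.
B = 138.5·ln(28.81 − 10) − 305.0 = 138.5·ln 18.81 − 305.0 = 138.5·2.9344 − 305.0 = 101.413.
Rounded: (255, 173, 101).
In hex: #FFAD65.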